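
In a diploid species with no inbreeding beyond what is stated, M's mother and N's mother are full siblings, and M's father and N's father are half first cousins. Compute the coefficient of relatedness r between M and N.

Independent pedigree routes through distinct common ancestors add.
M and N are related in two ways: first cousins through their mothers (r = 1/8) and half second cousins through their fathers (r = 1/64).
r = 1/8 + 1/64 = 9/64 = 0.140625.

0.140625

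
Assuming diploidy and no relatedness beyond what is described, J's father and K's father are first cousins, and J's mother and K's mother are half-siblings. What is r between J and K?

0.09375

Relatedness sums over independent paths through distinct common ancestors.
J and K are related in two ways: second cousins through their fathers (r = 1/32) and half first cousins through their mothers (r = 1/16).
r = 1/32 + 1/16 = 3/32 = 0.09375.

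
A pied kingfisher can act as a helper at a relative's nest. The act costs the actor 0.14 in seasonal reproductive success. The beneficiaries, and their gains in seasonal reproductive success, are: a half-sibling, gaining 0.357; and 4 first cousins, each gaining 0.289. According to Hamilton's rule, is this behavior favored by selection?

Yes

Hamilton's rule: the trait is favored when the sum of r·B over every recipient exceeds the actor's cost C.
r to a half-sibling = 0.25 (half-sibs share one parent — one path of length 2: r = (1/2)^2 = 1/4).
r to a first cousin = 1/8 (first cousins share one grandparent pair — two paths of length 4: r = 2·(1/2)^4 = 1/8).
Summing one r·B term per recipient: 1·0.25·0.357 + 4·0.125·0.289 = 0.23375.
0.23375 > 0.14: the indirect benefit exceeds the cost.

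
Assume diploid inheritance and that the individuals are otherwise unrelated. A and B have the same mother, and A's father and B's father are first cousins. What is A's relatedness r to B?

Relatedness sums over independent paths through distinct common ancestors.
A and B are related in two ways: half-sibs through their shared mother (r = 1/4) and second cousins through their fathers (r = 1/32).
r = 1/4 + 1/32 = 9/32 = 0.28125.

0.28125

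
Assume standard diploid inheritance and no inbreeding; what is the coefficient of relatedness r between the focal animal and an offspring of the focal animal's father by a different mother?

Each parent–offspring link contributes a factor of 1/2, and independent paths through distinct common ancestors add.
Half-sibs share one parent — one path of length 2: r = (1/2)^2 = 1/4.

0.25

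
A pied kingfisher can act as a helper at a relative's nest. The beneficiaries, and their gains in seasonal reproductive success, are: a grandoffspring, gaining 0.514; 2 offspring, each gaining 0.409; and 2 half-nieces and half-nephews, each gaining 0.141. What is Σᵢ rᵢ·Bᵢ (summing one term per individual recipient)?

0.57275

r to a grandoffspring = 0.25 (two parent–offspring links: r = (1/2)^2 = 1/4).
r to an offspring = 0.5 (one parent–offspring link: r = (1/2)^1 = 1/2).
r to a half-niece or half-nephew = 1/8 (half-aunt/uncle↔niece/nephew: one path of length 3: r = (1/2)^3 = 1/8).
Summing one r·B term per recipient: 1·0.25·0.514 + 2·0.5·0.409 + 2·0.125·0.141 = 0.57275.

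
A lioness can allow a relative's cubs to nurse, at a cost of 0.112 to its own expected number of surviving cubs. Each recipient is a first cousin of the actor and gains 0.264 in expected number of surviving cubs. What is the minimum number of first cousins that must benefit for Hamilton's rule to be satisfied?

r to a first cousin = 1/8 (first cousins share one grandparent pair — two paths of length 4: r = 2·(1/2)^4 = 1/8).
Hamilton's rule: n·r·B > C  ⇒  n > C/(r·B) = 0.112/(0.125·0.264) = 3.394.
The smallest integer exceeding 3.394 is 4.

4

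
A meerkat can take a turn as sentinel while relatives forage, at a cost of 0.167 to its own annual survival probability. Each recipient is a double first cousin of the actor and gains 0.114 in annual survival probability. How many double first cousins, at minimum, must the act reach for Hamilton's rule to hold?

6

r to a double first cousin = 1/4 (double first cousins share both grandparent pairs — four paths of length 4: r = 4·(1/2)^4 = 1/4).
Hamilton's rule: n·r·B > C  ⇒  n > C/(r·B) = 0.167/(0.25·0.114) = 5.86.
The smallest integer exceeding 5.86 is 6.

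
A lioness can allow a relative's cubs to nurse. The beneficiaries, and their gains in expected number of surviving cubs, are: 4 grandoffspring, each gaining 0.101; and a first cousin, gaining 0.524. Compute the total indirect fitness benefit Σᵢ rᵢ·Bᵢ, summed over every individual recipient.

0.1665

r to a grandoffspring = 0.25 (two parent–offspring links: r = (1/2)^2 = 1/4).
r to a first cousin = 0.125 (first cousins share one grandparent pair — two paths of length 4: r = 2·(1/2)^4 = 1/8).
Summing one r·B term per recipient: 4·0.25·0.101 + 1·0.125·0.524 = 0.1665.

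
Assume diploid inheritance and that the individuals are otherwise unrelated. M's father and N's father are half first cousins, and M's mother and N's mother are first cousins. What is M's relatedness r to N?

With two independent routes of shared ancestry, r is the sum of the two contributions.
M and N are related in two ways: half second cousins through their fathers (r = 1/64) and second cousins through their mothers (r = 1/32).
r = 1/64 + 1/32 = 0.046875.

0.046875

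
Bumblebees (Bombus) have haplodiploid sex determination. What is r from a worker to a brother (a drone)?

Her haploid brother carries none of their father's genes and a random half of their mother's genome; that half matches the maternal half of her own genome with probability 1/2: r = 1/2 · 1/2 = 1/4.

0.25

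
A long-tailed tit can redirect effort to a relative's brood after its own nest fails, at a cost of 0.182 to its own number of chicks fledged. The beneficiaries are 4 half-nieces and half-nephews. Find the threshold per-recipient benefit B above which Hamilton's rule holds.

0.364

r to a half-niece or half-nephew = 1/8 (half-aunt/uncle↔niece/nephew: one path of length 3: r = (1/2)^3 = 1/8).
Hamilton's rule with n recipients of equal r: n·r·B > C, so B > C/(n·r) = 0.182/(4·0.125) = 0.364.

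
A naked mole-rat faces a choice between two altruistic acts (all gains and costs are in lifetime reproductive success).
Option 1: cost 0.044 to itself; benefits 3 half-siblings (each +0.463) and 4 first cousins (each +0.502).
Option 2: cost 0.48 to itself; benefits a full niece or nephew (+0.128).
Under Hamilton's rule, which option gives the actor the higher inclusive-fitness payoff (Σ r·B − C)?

Option 1

Option 1: r to a half-sibling = 0.25.
Option 1: r to a first cousin = 0.125.
Option 1: Σ r·B − C = (3·0.25·0.463 + 4·0.125·0.502) − 0.044 = 0.55425.
Option 2: r to a full niece or nephew = 0.25.
Option 2: Σ r·B − C = (1·0.25·0.128) − 0.48 = -0.448.
Option 1 has the higher net inclusive-fitness payoff.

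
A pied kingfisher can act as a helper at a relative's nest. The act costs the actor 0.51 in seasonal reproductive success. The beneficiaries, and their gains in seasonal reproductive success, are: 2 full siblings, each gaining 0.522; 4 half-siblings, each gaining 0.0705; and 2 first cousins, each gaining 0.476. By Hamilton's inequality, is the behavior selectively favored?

Hamilton's rule: the trait is favored when the sum of r·B over every recipient exceeds the actor's cost C.
r to a full sibling = 1/2 (full sibs share both parents — two paths of length 2: r = 2·(1/2)^2 = 1/2).
r to a half-sibling = 1/4 (half-sibs share one parent — one path of length 2: r = (1/2)^2 = 1/4).
r to a first cousin = 1/8 (first cousins share one grandparent pair — two paths of length 4: r = 2·(1/2)^4 = 1/8).
Summing one r·B term per recipient: 2·0.5·0.522 + 4·0.25·0.0705 + 2·0.125·0.476 = 0.7115.
0.7115 > 0.51: the indirect benefit exceeds the cost.

Yes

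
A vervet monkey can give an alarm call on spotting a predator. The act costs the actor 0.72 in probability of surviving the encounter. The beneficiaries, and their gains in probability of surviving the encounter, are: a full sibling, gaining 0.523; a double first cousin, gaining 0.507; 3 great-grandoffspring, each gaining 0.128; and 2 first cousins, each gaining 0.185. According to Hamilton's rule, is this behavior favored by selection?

Hamilton's rule: the trait is favored when the sum of r·B over every recipient exceeds the actor's cost C.
r to a full sibling = 1/2 (full sibs share both parents — two paths of length 2: r = 2·(1/2)^2 = 1/2).
r to a double first cousin = 1/4 (double first cousins share both grandparent pairs — four paths of length 4: r = 4·(1/2)^4 = 1/4).
r to a great-grandoffspring = 0.125 (three parent–offspring links: r = (1/2)^3 = 1/8).
r to a first cousin = 0.125 (first cousins share one grandparent pair — two paths of length 4: r = 2·(1/2)^4 = 1/8).
Summing one r·B term per recipient: 1·0.5·0.523 + 1·0.25·0.507 + 3·0.125·0.128 + 2·0.125·0.185 = 0.4825.
0.4825 < 0.72: the indirect benefit is less than the cost.

No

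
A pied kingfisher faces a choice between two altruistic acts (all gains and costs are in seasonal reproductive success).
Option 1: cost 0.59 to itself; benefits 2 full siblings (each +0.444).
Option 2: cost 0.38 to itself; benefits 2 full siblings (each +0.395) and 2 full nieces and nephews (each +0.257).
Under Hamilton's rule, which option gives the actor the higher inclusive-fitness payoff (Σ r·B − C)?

Option 2

Option 1: r to a full sibling = 0.5.
Option 1: Σ r·B − C = (2·0.5·0.444) − 0.59 = -0.146.
Option 2: r to a full sibling = 0.5.
Option 2: r to a full niece or nephew = 0.25.
Option 2: Σ r·B − C = (2·0.5·0.395 + 2·0.25·0.257) − 0.38 = 0.1435.
Option 2 has the higher net inclusive-fitness payoff.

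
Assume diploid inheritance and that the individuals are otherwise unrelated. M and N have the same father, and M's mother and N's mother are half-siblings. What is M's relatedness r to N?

Relatedness sums over independent paths through distinct common ancestors.
M and N are related in two ways: half-sibs through their shared father (r = 1/4) and half first cousins through their mothers (r = 1/16).
r = 1/4 + 1/16 = 0.3125.

0.3125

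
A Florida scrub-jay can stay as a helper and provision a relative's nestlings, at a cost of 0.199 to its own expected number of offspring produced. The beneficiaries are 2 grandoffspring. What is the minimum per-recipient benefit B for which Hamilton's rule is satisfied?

r to a grandoffspring = 0.25 (two parent–offspring links: r = (1/2)^2 = 1/4).
Hamilton's rule with n recipients of equal r: n·r·B > C, so B > C/(n·r) = 0.199/(2·0.25) = 0.398.

0.398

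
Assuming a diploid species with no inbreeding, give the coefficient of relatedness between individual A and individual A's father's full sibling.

Each parent–offspring link contributes a factor of 1/2, and independent paths through distinct common ancestors add.
Full aunt/uncle↔niece/nephew: two paths of length 3 through the shared grandparent pair: r = 2·(1/2)^3 = 1/4.

0.25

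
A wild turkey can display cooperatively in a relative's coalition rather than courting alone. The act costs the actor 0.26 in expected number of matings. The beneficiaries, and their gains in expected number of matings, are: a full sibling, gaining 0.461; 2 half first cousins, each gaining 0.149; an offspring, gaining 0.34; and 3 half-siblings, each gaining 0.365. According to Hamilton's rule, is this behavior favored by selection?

Yes

Hamilton's rule: the trait is favored when the sum of r·B over every recipient exceeds the actor's cost C.
r to a full sibling = 0.5 (full sibs share both parents — two paths of length 2: r = 2·(1/2)^2 = 1/2).
r to a half first cousin = 1/16 (half first cousins share one grandparent — one path of length 4: r = (1/2)^4 = 1/16).
r to an offspring = 0.5 (one parent–offspring link: r = (1/2)^1 = 1/2).
r to a half-sibling = 0.25 (half-sibs share one parent — one path of length 2: r = (1/2)^2 = 1/4).
Summing one r·B term per recipient: 1·0.5·0.461 + 2·0.0625·0.149 + 1·0.5·0.34 + 3·0.25·0.365 = 0.692875.
0.692875 > 0.26: the indirect benefit exceeds the cost.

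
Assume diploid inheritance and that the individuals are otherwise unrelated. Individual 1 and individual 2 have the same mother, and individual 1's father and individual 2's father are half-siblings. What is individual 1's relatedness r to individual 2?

Relatedness sums over independent paths through distinct common ancestors.
Individual 1 and individual 2 are related in two ways: half-sibs through their shared mother (r = 1/4) and half first cousins through their fathers (r = 1/16).
r = 1/4 + 1/16 = 5/16 = 0.3125.

0.3125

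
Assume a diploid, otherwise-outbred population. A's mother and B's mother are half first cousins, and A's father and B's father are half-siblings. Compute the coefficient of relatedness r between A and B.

Wright's path rule: contributions from independent ancestry routes add.
A and B are related in two ways: half second cousins through their mothers (r = 1/64) and half first cousins through their fathers (r = 1/16).
r = 1/64 + 1/16 = 5/64 = 0.078125.

0.078125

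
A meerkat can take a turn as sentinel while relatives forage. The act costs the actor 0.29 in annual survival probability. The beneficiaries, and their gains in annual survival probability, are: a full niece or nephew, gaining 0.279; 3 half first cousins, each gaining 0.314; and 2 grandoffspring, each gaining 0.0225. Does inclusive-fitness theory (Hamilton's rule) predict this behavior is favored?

No

Hamilton's rule: the trait is favored when the sum of r·B over every recipient exceeds the actor's cost C.
r to a full niece or nephew = 1/4 (full aunt/uncle↔niece/nephew: two paths of length 3 through the shared grandparent pair: r = 2·(1/2)^3 = 1/4).
r to a half first cousin = 1/16 (half first cousins share one grandparent — one path of length 4: r = (1/2)^4 = 1/16).
r to a grandoffspring = 1/4 (two parent–offspring links: r = (1/2)^2 = 1/4).
Summing one r·B term per recipient: 1·0.25·0.279 + 3·0.0625·0.314 + 2·0.25·0.0225 = 0.139875.
0.139875 < 0.29: the indirect benefit is less than the cost.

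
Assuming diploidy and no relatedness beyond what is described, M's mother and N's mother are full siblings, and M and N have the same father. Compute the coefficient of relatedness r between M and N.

Wright's path rule: contributions from independent ancestry routes add.
M and N are related in two ways: first cousins through their mothers (r = 1/8) and half-sibs through their shared father (r = 1/4).
r = 1/8 + 1/4 = 3/8 = 0.375.

0.375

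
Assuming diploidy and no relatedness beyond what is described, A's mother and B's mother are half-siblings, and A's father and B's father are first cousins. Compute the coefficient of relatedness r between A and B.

Relatedness sums over independent paths through distinct common ancestors.
A and B are related in two ways: half first cousins through their mothers (r = 1/16) and second cousins through their fathers (r = 1/32).
r = 1/16 + 1/32 = 3/32 = 0.09375.

0.09375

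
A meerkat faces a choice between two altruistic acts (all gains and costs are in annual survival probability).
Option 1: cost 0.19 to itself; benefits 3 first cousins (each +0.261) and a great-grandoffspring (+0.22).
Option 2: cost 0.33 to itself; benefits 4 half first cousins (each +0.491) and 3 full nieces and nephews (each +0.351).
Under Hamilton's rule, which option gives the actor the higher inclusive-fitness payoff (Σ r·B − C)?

Option 2

Option 1: r to a first cousin = 0.125.
Option 1: r to a great-grandoffspring = 0.125.
Option 1: Σ r·B − C = (3·0.125·0.261 + 1·0.125·0.22) − 0.19 = -0.064625.
Option 2: r to a half first cousin = 0.0625.
Option 2: r to a full niece or nephew = 0.25.
Option 2: Σ r·B − C = (4·0.0625·0.491 + 3·0.25·0.351) − 0.33 = 0.056.
Option 2 has the higher net inclusive-fitness payoff.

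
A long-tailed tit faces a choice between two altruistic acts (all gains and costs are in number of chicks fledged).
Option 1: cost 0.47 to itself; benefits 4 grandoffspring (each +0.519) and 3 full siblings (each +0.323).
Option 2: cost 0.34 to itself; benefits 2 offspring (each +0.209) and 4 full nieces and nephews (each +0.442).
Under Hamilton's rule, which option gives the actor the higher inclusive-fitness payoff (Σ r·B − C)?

Option 1

Option 1: r to a grandoffspring = 0.25.
Option 1: r to a full sibling = 0.5.
Option 1: Σ r·B − C = (4·0.25·0.519 + 3·0.5·0.323) − 0.47 = 0.5335.
Option 2: r to an offspring = 0.5.
Option 2: r to a full niece or nephew = 0.25.
Option 2: Σ r·B − C = (2·0.5·0.209 + 4·0.25·0.442) − 0.34 = 0.311.
Option 1 has the higher net inclusive-fitness payoff.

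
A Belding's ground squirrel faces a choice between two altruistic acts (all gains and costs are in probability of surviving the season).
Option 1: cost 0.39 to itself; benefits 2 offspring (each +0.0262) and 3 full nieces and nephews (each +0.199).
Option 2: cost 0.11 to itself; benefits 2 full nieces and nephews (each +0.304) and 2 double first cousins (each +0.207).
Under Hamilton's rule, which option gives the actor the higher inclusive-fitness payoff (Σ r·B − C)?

Option 1: r to an offspring = 0.5.
Option 1: r to a full niece or nephew = 0.25.
Option 1: Σ r·B − C = (2·0.5·0.0262 + 3·0.25·0.199) − 0.39 = -0.21455.
Option 2: r to a full niece or nephew = 0.25.
Option 2: r to a double first cousin = 0.25.
Option 2: Σ r·B − C = (2·0.25·0.304 + 2·0.25·0.207) − 0.11 = 0.1455.
Option 2 has the higher net inclusive-fitness payoff.

Option 2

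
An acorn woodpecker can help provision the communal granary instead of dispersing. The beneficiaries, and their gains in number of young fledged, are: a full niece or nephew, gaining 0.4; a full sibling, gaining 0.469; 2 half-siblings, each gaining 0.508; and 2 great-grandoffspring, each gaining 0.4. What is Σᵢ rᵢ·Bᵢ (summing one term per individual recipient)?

r to a full niece or nephew = 0.25 (full aunt/uncle↔niece/nephew: two paths of length 3 through the shared grandparent pair: r = 2·(1/2)^3 = 1/4).
r to a full sibling = 0.5 (full sibs share both parents — two paths of length 2: r = 2·(1/2)^2 = 1/2).
r to a half-sibling = 0.25 (half-sibs share one parent — one path of length 2: r = (1/2)^2 = 1/4).
r to a great-grandoffspring = 0.125 (three parent–offspring links: r = (1/2)^3 = 1/8).
Summing one r·B term per recipient: 1·0.25·0.4 + 1·0.5·0.469 + 2·0.25·0.508 + 2·0.125·0.4 = 0.6885.

0.6885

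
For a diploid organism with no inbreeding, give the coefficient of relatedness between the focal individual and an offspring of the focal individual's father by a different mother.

0.25

Each parent–offspring link contributes a factor of 1/2, and independent paths through distinct common ancestors add.
Half-sibs share one parent — one path of length 2: r = (1/2)^2 = 1/4.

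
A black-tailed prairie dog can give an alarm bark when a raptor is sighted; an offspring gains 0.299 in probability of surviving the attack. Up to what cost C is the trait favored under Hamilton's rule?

0.1495

r to an offspring = 1/2 (one parent–offspring link: r = (1/2)^1 = 1/2).
Hamilton's rule: n·r·B > C, so the trait is favored while C < n·r·B = 1·0.5·0.299 = 0.1495.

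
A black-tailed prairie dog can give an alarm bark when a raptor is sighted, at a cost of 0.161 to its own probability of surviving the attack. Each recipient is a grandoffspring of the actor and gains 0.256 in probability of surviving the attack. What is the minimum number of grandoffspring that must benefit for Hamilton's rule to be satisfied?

3

r to a grandoffspring = 1/4 (two parent–offspring links: r = (1/2)^2 = 1/4).
Hamilton's rule: n·r·B > C  ⇒  n > C/(r·B) = 0.161/(0.25·0.256) = 2.516.
The smallest integer exceeding 2.516 is 3.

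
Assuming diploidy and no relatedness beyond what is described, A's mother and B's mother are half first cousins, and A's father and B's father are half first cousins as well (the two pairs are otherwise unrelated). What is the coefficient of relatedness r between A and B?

Relatedness sums over independent paths through distinct common ancestors.
A and B are related in two ways: half second cousins through their mothers (r = 1/64) and half second cousins through their fathers (r = 1/64).
r = 1/64 + 1/64 = 0.03125.

0.03125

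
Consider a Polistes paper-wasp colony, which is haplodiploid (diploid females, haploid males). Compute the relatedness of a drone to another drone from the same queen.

Haploid brothers each carry a random half of the queen's diploid genome, so on average they share half: r = 1/2.

0.5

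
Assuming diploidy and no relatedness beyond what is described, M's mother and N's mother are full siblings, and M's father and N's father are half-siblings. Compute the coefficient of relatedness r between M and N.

Relatedness sums over independent paths through distinct common ancestors.
M and N are related in two ways: first cousins through their mothers (r = 1/8) and half first cousins through their fathers (r = 1/16).
r = 1/8 + 1/16 = 3/16 = 0.1875.

0.1875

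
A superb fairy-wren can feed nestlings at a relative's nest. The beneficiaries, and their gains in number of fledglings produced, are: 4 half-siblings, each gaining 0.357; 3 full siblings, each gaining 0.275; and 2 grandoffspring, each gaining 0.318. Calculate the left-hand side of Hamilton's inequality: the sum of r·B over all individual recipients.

r to a half-sibling = 0.25 (half-sibs share one parent — one path of length 2: r = (1/2)^2 = 1/4).
r to a full sibling = 0.5 (full sibs share both parents — two paths of length 2: r = 2·(1/2)^2 = 1/2).
r to a grandoffspring = 0.25 (two parent–offspring links: r = (1/2)^2 = 1/4).
Summing one r·B term per recipient: 4·0.25·0.357 + 3·0.5·0.275 + 2·0.25·0.318 = 0.9285.

0.9285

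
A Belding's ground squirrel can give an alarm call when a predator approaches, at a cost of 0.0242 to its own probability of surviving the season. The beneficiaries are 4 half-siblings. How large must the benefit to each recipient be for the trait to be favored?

r to a half-sibling = 1/4 (half-sibs share one parent — one path of length 2: r = (1/2)^2 = 1/4).
Hamilton's rule with n recipients of equal r: n·r·B > C, so B > C/(n·r) = 0.0242/(4·0.25) = 0.0242.

0.0242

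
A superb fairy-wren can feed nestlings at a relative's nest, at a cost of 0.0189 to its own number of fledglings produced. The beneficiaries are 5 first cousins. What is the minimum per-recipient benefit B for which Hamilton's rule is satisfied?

r to a first cousin = 1/8 (first cousins share one grandparent pair — two paths of length 4: r = 2·(1/2)^4 = 1/8).
Hamilton's rule with n recipients of equal r: n·r·B > C, so B > C/(n·r) = 0.0189/(5·0.125) = 0.0302.

0.0302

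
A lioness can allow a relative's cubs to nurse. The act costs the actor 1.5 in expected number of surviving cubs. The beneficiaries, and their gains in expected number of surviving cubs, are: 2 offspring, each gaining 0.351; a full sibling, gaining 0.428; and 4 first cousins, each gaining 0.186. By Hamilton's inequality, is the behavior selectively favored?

Hamilton's rule: the trait is favored when the sum of r·B over every recipient exceeds the actor's cost C.
r to an offspring = 0.5 (one parent–offspring link: r = (1/2)^1 = 1/2).
r to a full sibling = 1/2 (full sibs share both parents — two paths of length 2: r = 2·(1/2)^2 = 1/2).
r to a first cousin = 0.125 (first cousins share one grandparent pair — two paths of length 4: r = 2·(1/2)^4 = 1/8).
Summing one r·B term per recipient: 2·0.5·0.351 + 1·0.5·0.428 + 4·0.125·0.186 = 0.658.
0.658 < 1.5: the indirect benefit is less than the cost.

No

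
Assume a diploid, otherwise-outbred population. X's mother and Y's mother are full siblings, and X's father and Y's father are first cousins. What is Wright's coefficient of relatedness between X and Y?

Wright's path rule: contributions from independent ancestry routes add.
X and Y are related in two ways: first cousins through their mothers (r = 1/8) and second cousins through their fathers (r = 1/32).
r = 1/8 + 1/32 = 5/32 = 0.15625.

0.15625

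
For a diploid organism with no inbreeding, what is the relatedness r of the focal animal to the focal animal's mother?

0.5

Each parent–offspring link contributes a factor of 1/2, and independent paths through distinct common ancestors add.
One parent–offspring link: r = (1/2)^1 = 1/2.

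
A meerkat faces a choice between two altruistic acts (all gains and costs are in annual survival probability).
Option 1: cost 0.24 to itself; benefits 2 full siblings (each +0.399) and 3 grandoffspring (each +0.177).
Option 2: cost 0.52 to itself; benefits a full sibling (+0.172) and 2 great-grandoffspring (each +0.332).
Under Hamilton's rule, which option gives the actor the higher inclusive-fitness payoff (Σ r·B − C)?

Option 1: r to a full sibling = 0.5.
Option 1: r to a grandoffspring = 0.25.
Option 1: Σ r·B − C = (2·0.5·0.399 + 3·0.25·0.177) − 0.24 = 0.29175.
Option 2: r to a full sibling = 0.5.
Option 2: r to a great-grandoffspring = 0.125.
Option 2: Σ r·B − C = (1·0.5·0.172 + 2·0.125·0.332) − 0.52 = -0.351.
Option 1 has the higher net inclusive-fitness payoff.

Option 1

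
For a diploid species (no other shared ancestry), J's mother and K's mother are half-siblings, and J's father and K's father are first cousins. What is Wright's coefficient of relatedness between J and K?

Independent pedigree routes through distinct common ancestors add.
J and K are related in two ways: half first cousins through their mothers (r = 1/16) and second cousins through their fathers (r = 1/32).
r = 1/16 + 1/32 = 0.09375.

0.09375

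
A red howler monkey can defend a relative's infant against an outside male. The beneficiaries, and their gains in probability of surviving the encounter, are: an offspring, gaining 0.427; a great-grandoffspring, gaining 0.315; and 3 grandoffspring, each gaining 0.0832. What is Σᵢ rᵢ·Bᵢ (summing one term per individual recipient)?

r to an offspring = 0.5 (one parent–offspring link: r = (1/2)^1 = 1/2).
r to a great-grandoffspring = 0.125 (three parent–offspring links: r = (1/2)^3 = 1/8).
r to a grandoffspring = 0.25 (two parent–offspring links: r = (1/2)^2 = 1/4).
Summing one r·B term per recipient: 1·0.5·0.427 + 1·0.125·0.315 + 3·0.25·0.0832 = 0.315275.

0.315275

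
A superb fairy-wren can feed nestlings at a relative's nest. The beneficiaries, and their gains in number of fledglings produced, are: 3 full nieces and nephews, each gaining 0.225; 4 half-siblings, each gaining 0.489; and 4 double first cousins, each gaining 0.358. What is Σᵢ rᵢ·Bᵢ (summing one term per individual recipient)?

1.01575

r to a full niece or nephew = 0.25 (full aunt/uncle↔niece/nephew: two paths of length 3 through the shared grandparent pair: r = 2·(1/2)^3 = 1/4).
r to a half-sibling = 0.25 (half-sibs share one parent — one path of length 2: r = (1/2)^2 = 1/4).
r to a double first cousin = 0.25 (double first cousins share both grandparent pairs — four paths of length 4: r = 4·(1/2)^4 = 1/4).
Summing one r·B term per recipient: 3·0.25·0.225 + 4·0.25·0.489 + 4·0.25·0.358 = 1.01575.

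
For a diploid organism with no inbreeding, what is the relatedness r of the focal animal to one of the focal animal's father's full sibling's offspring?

Each parent–offspring link contributes a factor of 1/2, and independent paths through distinct common ancestors add.
First cousins share one grandparent pair — two paths of length 4: r = 2·(1/2)^4 = 1/8.

0.125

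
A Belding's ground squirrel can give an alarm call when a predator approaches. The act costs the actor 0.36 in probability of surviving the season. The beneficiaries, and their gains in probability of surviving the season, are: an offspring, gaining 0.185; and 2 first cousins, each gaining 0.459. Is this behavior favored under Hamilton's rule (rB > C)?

No

Hamilton's rule: the trait is favored when the sum of r·B over every recipient exceeds the actor's cost C.
r to an offspring = 0.5 (one parent–offspring link: r = (1/2)^1 = 1/2).
r to a first cousin = 1/8 (first cousins share one grandparent pair — two paths of length 4: r = 2·(1/2)^4 = 1/8).
Summing one r·B term per recipient: 1·0.5·0.185 + 2·0.125·0.459 = 0.20725.
0.20725 < 0.36: the indirect benefit is less than the cost.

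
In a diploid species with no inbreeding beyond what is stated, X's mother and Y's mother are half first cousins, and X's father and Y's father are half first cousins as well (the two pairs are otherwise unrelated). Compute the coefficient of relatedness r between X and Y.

Wright's path rule: contributions from independent ancestry routes add.
X and Y are related in two ways: half second cousins through their mothers (r = 1/64) and half second cousins through their fathers (r = 1/64).
r = 1/64 + 1/64 = 1/32 = 0.03125.

0.03125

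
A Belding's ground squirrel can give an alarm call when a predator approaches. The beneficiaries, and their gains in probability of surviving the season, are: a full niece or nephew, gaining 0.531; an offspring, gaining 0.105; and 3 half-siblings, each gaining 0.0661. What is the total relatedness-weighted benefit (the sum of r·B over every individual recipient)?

r to a full niece or nephew = 1/4 (full aunt/uncle↔niece/nephew: two paths of length 3 through the shared grandparent pair: r = 2·(1/2)^3 = 1/4).
r to an offspring = 0.5 (one parent–offspring link: r = (1/2)^1 = 1/2).
r to a half-sibling = 0.25 (half-sibs share one parent — one path of length 2: r = (1/2)^2 = 1/4).
Summing one r·B term per recipient: 1·0.25·0.531 + 1·0.5·0.105 + 3·0.25·0.0661 = 0.234825.

0.234825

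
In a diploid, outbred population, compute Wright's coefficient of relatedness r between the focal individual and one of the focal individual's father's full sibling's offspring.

Each parent–offspring link contributes a factor of 1/2, and independent paths through distinct common ancestors add.
First cousins share one grandparent pair — two paths of length 4: r = 2·(1/2)^4 = 1/8.

0.125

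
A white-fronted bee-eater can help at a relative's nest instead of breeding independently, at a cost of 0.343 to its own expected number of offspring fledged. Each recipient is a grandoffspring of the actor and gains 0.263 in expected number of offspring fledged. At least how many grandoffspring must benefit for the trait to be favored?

r to a grandoffspring = 0.25 (two parent–offspring links: r = (1/2)^2 = 1/4).
Hamilton's rule: n·r·B > C  ⇒  n > C/(r·B) = 0.343/(0.25·0.263) = 5.217.
The smallest integer exceeding 5.217 is 6.

6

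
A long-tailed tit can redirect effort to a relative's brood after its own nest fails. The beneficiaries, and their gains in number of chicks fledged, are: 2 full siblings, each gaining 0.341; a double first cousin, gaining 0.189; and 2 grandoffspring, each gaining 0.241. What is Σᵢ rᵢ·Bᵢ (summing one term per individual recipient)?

r to a full sibling = 0.5 (full sibs share both parents — two paths of length 2: r = 2·(1/2)^2 = 1/2).
r to a double first cousin = 0.25 (double first cousins share both grandparent pairs — four paths of length 4: r = 4·(1/2)^4 = 1/4).
r to a grandoffspring = 0.25 (two parent–offspring links: r = (1/2)^2 = 1/4).
Summing one r·B term per recipient: 2·0.5·0.341 + 1·0.25·0.189 + 2·0.25·0.241 = 0.50875.

0.50875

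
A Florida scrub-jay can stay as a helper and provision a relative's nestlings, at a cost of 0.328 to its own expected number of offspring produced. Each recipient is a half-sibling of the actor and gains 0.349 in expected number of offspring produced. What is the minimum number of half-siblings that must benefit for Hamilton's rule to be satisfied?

r to a half-sibling = 1/4 (half-sibs share one parent — one path of length 2: r = (1/2)^2 = 1/4).
Hamilton's rule: n·r·B > C  ⇒  n > C/(r·B) = 0.328/(0.25·0.349) = 3.759.
The smallest integer exceeding 3.759 is 4.

4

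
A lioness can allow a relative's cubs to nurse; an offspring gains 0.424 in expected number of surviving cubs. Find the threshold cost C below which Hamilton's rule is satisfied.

0.212

r to an offspring = 0.5 (one parent–offspring link: r = (1/2)^1 = 1/2).
Hamilton's rule: n·r·B > C, so the trait is favored while C < n·r·B = 1·0.5·0.424 = 0.212.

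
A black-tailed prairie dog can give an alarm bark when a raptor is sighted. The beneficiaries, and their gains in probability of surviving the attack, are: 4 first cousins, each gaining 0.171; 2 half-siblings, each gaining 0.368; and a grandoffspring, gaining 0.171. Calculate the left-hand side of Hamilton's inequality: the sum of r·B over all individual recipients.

r to a first cousin = 1/8 (first cousins share one grandparent pair — two paths of length 4: r = 2·(1/2)^4 = 1/8).
r to a half-sibling = 1/4 (half-sibs share one parent — one path of length 2: r = (1/2)^2 = 1/4).
r to a grandoffspring = 0.25 (two parent–offspring links: r = (1/2)^2 = 1/4).
Summing one r·B term per recipient: 4·0.125·0.171 + 2·0.25·0.368 + 1·0.25·0.171 = 0.31225.

0.31225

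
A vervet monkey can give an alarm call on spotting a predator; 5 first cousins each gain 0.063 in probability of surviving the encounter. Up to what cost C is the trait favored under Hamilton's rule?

r to a first cousin = 0.125 (first cousins share one grandparent pair — two paths of length 4: r = 2·(1/2)^4 = 1/8).
Hamilton's rule: n·r·B > C, so the trait is favored while C < n·r·B = 5·0.125·0.063 = 0.039375.

0.039375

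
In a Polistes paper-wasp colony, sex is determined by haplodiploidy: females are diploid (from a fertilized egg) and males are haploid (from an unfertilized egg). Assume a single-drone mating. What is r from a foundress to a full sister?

0.75

Haplodiploid full sisters inherit their father's entire haploid genome identically (contributing 1/2) and on average half of their mother's contribution (1/2 · 1/2 = 1/4); r = 1/2 + 1/4 = 3/4.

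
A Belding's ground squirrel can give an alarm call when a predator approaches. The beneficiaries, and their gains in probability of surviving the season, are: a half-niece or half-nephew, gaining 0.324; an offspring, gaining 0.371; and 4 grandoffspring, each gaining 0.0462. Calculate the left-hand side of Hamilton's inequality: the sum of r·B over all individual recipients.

r to a half-niece or half-nephew = 1/8 (half-aunt/uncle↔niece/nephew: one path of length 3: r = (1/2)^3 = 1/8).
r to an offspring = 1/2 (one parent–offspring link: r = (1/2)^1 = 1/2).
r to a grandoffspring = 1/4 (two parent–offspring links: r = (1/2)^2 = 1/4).
Summing one r·B term per recipient: 1·0.125·0.324 + 1·0.5·0.371 + 4·0.25·0.0462 = 0.2722.

0.2722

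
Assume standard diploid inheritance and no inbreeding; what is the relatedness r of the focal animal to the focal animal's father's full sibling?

0.25

Each parent–offspring link contributes a factor of 1/2, and independent paths through distinct common ancestors add.
Full aunt/uncle↔niece/nephew: two paths of length 3 through the shared grandparent pair: r = 2·(1/2)^3 = 1/4.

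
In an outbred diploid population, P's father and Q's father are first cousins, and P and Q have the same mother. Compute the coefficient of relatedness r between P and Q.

Relatedness sums over independent paths through distinct common ancestors.
P and Q are related in two ways: second cousins through their fathers (r = 1/32) and half-sibs through their shared mother (r = 1/4).
r = 1/32 + 1/4 = 0.28125.

0.28125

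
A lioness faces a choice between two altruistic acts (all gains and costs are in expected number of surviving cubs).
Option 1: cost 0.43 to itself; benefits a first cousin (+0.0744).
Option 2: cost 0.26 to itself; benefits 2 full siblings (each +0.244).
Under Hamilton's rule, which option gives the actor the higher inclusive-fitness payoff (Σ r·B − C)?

Option 1: r to a first cousin = 0.125.
Option 1: Σ r·B − C = (1·0.125·0.0744) − 0.43 = -0.4207.
Option 2: r to a full sibling = 0.5.
Option 2: Σ r·B − C = (2·0.5·0.244) − 0.26 = -0.016.
Option 2 has the higher net inclusive-fitness payoff.

Option 2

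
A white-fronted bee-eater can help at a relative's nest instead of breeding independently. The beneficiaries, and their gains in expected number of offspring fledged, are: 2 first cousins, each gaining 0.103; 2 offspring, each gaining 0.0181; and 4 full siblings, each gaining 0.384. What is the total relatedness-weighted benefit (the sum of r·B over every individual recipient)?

0.81185

r to a first cousin = 1/8 (first cousins share one grandparent pair — two paths of length 4: r = 2·(1/2)^4 = 1/8).
r to an offspring = 0.5 (one parent–offspring link: r = (1/2)^1 = 1/2).
r to a full sibling = 1/2 (full sibs share both parents — two paths of length 2: r = 2·(1/2)^2 = 1/2).
Summing one r·B term per recipient: 2·0.125·0.103 + 2·0.5·0.0181 + 4·0.5·0.384 = 0.81185.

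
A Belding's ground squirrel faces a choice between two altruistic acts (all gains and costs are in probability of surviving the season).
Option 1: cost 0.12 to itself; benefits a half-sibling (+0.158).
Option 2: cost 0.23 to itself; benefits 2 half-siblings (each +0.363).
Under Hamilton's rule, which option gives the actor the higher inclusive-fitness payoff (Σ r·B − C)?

Option 1: r to a half-sibling = 0.25.
Option 1: Σ r·B − C = (1·0.25·0.158) − 0.12 = -0.0805.
Option 2: r to a half-sibling = 0.25.
Option 2: Σ r·B − C = (2·0.25·0.363) − 0.23 = -0.0485.
Option 2 has the higher net inclusive-fitness payoff.

Option 2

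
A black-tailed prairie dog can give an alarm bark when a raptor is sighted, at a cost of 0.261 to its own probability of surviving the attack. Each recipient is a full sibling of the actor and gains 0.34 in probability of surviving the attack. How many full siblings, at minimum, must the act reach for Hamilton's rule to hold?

2

r to a full sibling = 1/2 (full sibs share both parents — two paths of length 2: r = 2·(1/2)^2 = 1/2).
Hamilton's rule: n·r·B > C  ⇒  n > C/(r·B) = 0.261/(0.5·0.34) = 1.535.
The smallest integer exceeding 1.535 is 2.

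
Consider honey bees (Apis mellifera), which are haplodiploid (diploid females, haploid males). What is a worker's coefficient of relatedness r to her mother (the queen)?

0.5

One meiotic link between diploid queen and diploid daughter: r = 1/2.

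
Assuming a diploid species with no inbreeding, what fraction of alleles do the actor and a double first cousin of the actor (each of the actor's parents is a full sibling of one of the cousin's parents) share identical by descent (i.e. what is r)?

0.25

Each parent–offspring link contributes a factor of 1/2, and independent paths through distinct common ancestors add.
Double first cousins share both grandparent pairs — four paths of length 4: r = 4·(1/2)^4 = 1/4.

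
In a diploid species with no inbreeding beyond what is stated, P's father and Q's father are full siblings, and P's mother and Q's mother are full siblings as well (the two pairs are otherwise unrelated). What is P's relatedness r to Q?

0.25

Relatedness sums over independent paths through distinct common ancestors.
P and Q are related in two ways: first cousins through their fathers (r = 1/8) and first cousins through their mothers (r = 1/8) — i.e. double first cousins.
r = 1/8 + 1/8 = 1/4 = 0.25.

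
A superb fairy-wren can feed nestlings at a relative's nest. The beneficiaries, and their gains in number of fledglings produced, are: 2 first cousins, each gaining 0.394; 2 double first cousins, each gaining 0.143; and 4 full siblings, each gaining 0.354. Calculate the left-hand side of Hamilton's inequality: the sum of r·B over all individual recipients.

0.878

r to a first cousin = 1/8 (first cousins share one grandparent pair — two paths of length 4: r = 2·(1/2)^4 = 1/8).
r to a double first cousin = 1/4 (double first cousins share both grandparent pairs — four paths of length 4: r = 4·(1/2)^4 = 1/4).
r to a full sibling = 0.5 (full sibs share both parents — two paths of length 2: r = 2·(1/2)^2 = 1/2).
Summing one r·B term per recipient: 2·0.125·0.394 + 2·0.25·0.143 + 4·0.5·0.354 = 0.878.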